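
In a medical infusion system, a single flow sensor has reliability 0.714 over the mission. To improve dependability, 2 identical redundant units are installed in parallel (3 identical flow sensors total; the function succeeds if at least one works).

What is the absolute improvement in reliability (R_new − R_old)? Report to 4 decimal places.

0.2626

R_before = 0.714
R_after = 1 − (1 − 0.714)^3 = 0.9766
ΔR = 0.9766 − 0.714 = 0.2626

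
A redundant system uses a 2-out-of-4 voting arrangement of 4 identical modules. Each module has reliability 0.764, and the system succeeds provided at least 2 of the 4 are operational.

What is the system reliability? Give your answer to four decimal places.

R = Σ_{i=2}^{4} C(4,i) p^i (1−p)^{4−i} with p = 0.764
C(4,2)·0.764^2·0.236^2 = 0.195057
C(4,3)·0.764^3·0.236^1 = 0.420971
C(4,4)·0.764^4·0.236^0 = 0.340701
Sum = 0.9567

0.9567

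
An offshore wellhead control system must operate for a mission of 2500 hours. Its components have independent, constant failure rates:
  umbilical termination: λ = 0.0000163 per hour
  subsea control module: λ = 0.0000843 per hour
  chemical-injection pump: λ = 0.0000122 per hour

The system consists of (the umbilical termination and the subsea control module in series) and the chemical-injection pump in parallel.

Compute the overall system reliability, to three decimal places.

0.993

R(umbilical termination) = exp(−0.0000163 × 2500) = 0.96007
R(subsea control module) = exp(−0.0000843 × 2500) = 0.80998
R(chemical-injection pump) = exp(−0.0000122 × 2500) = 0.96996
Series (umbilical termination and subsea control module): 0.96007 × 0.80998 = 0.77764
Parallel ([0.77764] and chemical-injection pump): 1 − (1 − 0.77764)(1 − 0.96996) = 0.993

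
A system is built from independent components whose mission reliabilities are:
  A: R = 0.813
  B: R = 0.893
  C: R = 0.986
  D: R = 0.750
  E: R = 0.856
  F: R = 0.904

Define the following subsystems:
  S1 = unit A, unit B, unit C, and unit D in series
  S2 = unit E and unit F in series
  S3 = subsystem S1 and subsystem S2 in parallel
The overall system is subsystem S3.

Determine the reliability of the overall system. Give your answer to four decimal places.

Series (A, B, C, and D): 0.813000 × 0.893000 × 0.986000 × 0.750000 = 0.536884
Series (E and F): 0.856000 × 0.904000 = 0.773824
Parallel ([0.536884] and [0.773824]): 1 − (1 − 0.536884)(1 − 0.773824) = 0.8953

0.8953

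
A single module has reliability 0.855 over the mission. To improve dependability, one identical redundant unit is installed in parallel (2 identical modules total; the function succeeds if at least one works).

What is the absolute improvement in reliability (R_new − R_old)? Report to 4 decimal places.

0.1240

R_before = 0.855
R_after = 1 − (1 − 0.855)^2 = 0.9790
ΔR = 0.9790 − 0.855 = 0.1240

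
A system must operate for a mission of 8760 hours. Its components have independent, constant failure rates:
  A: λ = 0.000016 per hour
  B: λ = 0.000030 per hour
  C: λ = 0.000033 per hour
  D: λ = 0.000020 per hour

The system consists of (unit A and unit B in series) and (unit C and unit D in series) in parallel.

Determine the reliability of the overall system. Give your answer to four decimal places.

R(A) = exp(−0.000016 × 8760) = 0.869219
R(B) = exp(−0.000030 × 8760) = 0.768896
R(C) = exp(−0.000033 × 8760) = 0.748952
R(D) = exp(−0.000020 × 8760) = 0.839289
Series (A and B): 0.869219 × 0.768896 = 0.668339
Series (C and D): 0.748952 × 0.839289 = 0.628587
Parallel ([0.668339] and [0.628587]): 1 − (1 − 0.668339)(1 − 0.628587) = 0.8768

0.8768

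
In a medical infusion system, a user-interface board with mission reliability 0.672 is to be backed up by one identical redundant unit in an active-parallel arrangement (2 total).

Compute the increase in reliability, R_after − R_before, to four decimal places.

0.2204

R_before = 0.672
R_after = 1 − (1 − 0.672)^2 = 0.8924
ΔR = 0.8924 − 0.672 = 0.2204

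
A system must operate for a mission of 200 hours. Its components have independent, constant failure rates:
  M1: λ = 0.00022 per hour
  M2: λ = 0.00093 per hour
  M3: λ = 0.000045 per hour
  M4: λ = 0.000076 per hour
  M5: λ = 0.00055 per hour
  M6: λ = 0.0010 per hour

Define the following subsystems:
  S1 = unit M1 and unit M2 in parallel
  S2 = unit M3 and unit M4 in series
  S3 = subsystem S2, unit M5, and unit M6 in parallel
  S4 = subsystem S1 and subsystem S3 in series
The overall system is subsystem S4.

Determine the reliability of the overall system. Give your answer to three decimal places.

R(M1) = exp(−0.00022 × 200) = 0.95695
R(M2) = exp(−0.00093 × 200) = 0.83027
R(M3) = exp(−0.000045 × 200) = 0.99104
R(M4) = exp(−0.000076 × 200) = 0.98491
R(M5) = exp(−0.00055 × 200) = 0.89583
R(M6) = exp(−0.0010 × 200) = 0.81873
Parallel (M1 and M2): 1 − (1 − 0.95695)(1 − 0.83027) = 0.99269
Series (M3 and M4): 0.99104 × 0.98491 = 0.97609
Parallel ([0.97609], M5, and M6): 1 − (1 − 0.97609)(1 − 0.89583)(1 − 0.81873) = 0.99955
Series ([0.99269] and [0.99955]): 0.99269 × 0.99955 = 0.992

0.992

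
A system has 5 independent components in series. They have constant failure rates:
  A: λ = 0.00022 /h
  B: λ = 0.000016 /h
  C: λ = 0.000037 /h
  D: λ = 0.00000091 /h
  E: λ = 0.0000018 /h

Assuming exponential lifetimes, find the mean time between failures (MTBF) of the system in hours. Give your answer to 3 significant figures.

Series of exponential components: λ_sys = Σ λ_i
λ_sys = 0.00022 + 0.000016 + 0.000037 + 0.00000091 + 0.0000018 = 2.7571e-04 /h
MTBF = 1 / λ_sys = 3630 h

3630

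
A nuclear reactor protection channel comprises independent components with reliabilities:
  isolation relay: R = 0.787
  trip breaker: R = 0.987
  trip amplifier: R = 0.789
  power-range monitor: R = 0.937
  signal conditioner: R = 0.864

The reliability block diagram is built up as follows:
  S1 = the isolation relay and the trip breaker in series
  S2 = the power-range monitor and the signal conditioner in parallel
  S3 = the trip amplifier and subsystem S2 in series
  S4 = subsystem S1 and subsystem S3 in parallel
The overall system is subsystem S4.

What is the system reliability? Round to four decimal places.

0.9514

Series (isolation relay and trip breaker): 0.787000 × 0.987000 = 0.776769
Parallel (power-range monitor and signal conditioner): 1 − (1 − 0.937000)(1 − 0.864000) = 0.991432
Series (trip amplifier and [0.991432]): 0.789000 × 0.991432 = 0.782240
Parallel ([0.776769] and [0.782240]): 1 − (1 − 0.776769)(1 − 0.782240) = 0.9514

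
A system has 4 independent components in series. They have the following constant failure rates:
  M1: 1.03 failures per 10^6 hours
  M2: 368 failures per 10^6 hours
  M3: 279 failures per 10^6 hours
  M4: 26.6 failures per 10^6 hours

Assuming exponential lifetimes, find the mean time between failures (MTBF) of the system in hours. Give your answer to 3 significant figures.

1480

Series of exponential components: λ_sys = Σ λ_i
λ_sys = 0.00000103 + 0.000368 + 0.000279 + 0.0000266 = 6.7463e-04 /h
MTBF = 1 / λ_sys = 1480 h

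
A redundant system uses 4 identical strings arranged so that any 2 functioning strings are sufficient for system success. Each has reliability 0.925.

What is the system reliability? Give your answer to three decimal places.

0.998

R = Σ_{i=2}^{4} C(4,i) p^i (1−p)^{4−i} with p = 0.925
C(4,2)·0.925^2·0.075^2 = 0.02888
C(4,3)·0.925^3·0.075^1 = 0.23744
C(4,4)·0.925^4·0.075^0 = 0.73209
Sum = 0.998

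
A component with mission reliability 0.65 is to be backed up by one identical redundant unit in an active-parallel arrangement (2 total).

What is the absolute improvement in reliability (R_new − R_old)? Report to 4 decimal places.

0.2275

R_before = 0.65
R_after = 1 − (1 − 0.65)^2 = 0.8775
ΔR = 0.8775 − 0.65 = 0.2275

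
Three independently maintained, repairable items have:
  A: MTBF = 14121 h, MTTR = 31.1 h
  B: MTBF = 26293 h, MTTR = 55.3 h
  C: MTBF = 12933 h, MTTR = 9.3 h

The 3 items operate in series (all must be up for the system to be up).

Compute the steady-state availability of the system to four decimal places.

0.9950

A(A) = MTBF/(MTBF+MTTR) = 14121/(14121+31.1) = 0.997802
A(B) = MTBF/(MTBF+MTTR) = 26293/(26293+55.3) = 0.997901
A(C) = MTBF/(MTBF+MTTR) = 12933/(12933+9.3) = 0.999281
Series availability: 0.997802 × 0.997901 × 0.999281 = 0.9950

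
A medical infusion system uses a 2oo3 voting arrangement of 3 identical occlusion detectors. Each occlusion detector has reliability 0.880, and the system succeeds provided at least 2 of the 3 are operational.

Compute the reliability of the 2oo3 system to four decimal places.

R = Σ_{i=2}^{3} C(3,i) p^i (1−p)^{3−i} with p = 0.880
C(3,2)·0.880^2·0.120^1 = 0.278784
C(3,3)·0.880^3·0.120^0 = 0.681472
Sum = 0.9603

0.9603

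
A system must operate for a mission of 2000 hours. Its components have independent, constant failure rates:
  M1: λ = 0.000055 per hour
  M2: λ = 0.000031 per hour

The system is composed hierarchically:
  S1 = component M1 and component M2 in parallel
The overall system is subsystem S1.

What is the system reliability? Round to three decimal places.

R(M1) = exp(−0.000055 × 2000) = 0.89583
R(M2) = exp(−0.000031 × 2000) = 0.93988
Parallel (M1 and M2): 1 − (1 − 0.89583)(1 − 0.93988) = 0.994

0.994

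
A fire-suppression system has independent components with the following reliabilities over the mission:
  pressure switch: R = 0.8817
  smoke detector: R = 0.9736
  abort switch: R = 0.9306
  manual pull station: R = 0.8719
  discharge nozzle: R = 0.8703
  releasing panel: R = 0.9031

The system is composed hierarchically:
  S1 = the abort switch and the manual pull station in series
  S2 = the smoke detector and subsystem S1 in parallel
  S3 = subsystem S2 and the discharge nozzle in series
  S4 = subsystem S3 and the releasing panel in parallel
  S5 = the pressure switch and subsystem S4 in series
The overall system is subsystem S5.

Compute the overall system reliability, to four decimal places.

Series (abort switch and manual pull station): 0.930600 × 0.871900 = 0.811390
Parallel (smoke detector and [0.811390]): 1 − (1 − 0.973600)(1 − 0.811390) = 0.995021
Series ([0.995021] and discharge nozzle): 0.995021 × 0.870300 = 0.865967
Parallel ([0.865967] and releasing panel): 1 − (1 − 0.865967)(1 − 0.903100) = 0.987012
Series (pressure switch and [0.987012]): 0.881700 × 0.987012 = 0.8702

0.8702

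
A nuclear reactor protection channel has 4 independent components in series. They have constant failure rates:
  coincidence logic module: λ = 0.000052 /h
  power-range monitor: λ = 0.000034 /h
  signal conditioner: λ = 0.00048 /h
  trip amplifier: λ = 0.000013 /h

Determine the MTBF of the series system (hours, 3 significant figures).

Series of exponential components: λ_sys = Σ λ_i
λ_sys = 0.000052 + 0.000034 + 0.00048 + 0.000013 = 5.7900e-04 /h
MTBF = 1 / λ_sys = 1730 h

1730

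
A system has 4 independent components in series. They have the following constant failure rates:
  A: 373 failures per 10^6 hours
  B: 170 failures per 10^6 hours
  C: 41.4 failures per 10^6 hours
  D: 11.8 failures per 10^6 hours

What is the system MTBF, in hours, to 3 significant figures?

1680

Series of exponential components: λ_sys = Σ λ_i
λ_sys = 0.000373 + 0.000170 + 0.0000414 + 0.0000118 = 5.9620e-04 /h
MTBF = 1 / λ_sys = 1680 h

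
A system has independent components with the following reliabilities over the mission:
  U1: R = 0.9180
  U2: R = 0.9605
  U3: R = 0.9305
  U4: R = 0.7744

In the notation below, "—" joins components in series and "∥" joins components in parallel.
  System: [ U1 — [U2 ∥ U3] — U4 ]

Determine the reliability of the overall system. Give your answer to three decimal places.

Parallel (U2 and U3): 1 − (1 − 0.96050)(1 − 0.93050) = 0.99725
Series (U1, [0.99725], and U4): 0.91800 × 0.99725 × 0.77440 = 0.709

0.709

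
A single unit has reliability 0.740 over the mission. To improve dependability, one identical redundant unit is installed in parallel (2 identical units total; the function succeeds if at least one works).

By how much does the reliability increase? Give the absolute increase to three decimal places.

0.192

R_before = 0.740
R_after = 1 − (1 − 0.740)^2 = 0.932
ΔR = 0.932 − 0.740 = 0.192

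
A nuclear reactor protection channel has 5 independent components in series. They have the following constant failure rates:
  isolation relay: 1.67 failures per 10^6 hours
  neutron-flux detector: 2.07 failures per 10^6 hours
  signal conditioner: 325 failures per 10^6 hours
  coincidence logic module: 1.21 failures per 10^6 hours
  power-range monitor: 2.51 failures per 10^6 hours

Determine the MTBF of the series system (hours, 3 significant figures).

Series of exponential components: λ_sys = Σ λ_i
λ_sys = 0.00000167 + 0.00000207 + 0.000325 + 0.00000121 + 0.00000251 = 3.3246e-04 /h
MTBF = 1 / λ_sys = 3010 h

3010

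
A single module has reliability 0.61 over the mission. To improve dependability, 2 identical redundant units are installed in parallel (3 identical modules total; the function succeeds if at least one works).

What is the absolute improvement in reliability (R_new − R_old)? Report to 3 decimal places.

R_before = 0.61
R_after = 1 − (1 − 0.61)^3 = 0.941
ΔR = 0.941 − 0.61 = 0.331

0.331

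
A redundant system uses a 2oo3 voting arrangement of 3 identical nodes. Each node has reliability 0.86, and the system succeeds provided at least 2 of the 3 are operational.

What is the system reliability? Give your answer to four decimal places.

0.9467

R = Σ_{i=2}^{3} C(3,i) p^i (1−p)^{3−i} with p = 0.86
C(3,2)·0.86^2·0.14^1 = 0.310632
C(3,3)·0.86^3·0.14^0 = 0.636056
Sum = 0.9467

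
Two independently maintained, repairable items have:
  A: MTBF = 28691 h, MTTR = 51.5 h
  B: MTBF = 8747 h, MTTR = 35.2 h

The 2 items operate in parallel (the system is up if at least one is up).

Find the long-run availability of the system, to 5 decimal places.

0.99999

A(A) = MTBF/(MTBF+MTTR) = 28691/(28691+51.5) = 0.998208
A(B) = MTBF/(MTBF+MTTR) = 8747/(8747+35.2) = 0.995992
Parallel availability: 1 − (1 − 0.998208)(1 − 0.995992) = 0.99999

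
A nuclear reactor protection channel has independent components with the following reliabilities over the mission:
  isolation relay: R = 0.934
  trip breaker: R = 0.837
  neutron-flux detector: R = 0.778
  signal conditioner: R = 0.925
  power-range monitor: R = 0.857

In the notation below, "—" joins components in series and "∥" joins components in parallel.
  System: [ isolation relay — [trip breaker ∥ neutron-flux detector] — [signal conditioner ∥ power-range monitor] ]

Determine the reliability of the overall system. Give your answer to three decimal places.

0.891

Parallel (trip breaker and neutron-flux detector): 1 − (1 − 0.83700)(1 − 0.77800) = 0.96381
Parallel (signal conditioner and power-range monitor): 1 − (1 − 0.92500)(1 − 0.85700) = 0.98928
Series (isolation relay, [0.96381], and [0.98928]): 0.93400 × 0.96381 × 0.98928 = 0.891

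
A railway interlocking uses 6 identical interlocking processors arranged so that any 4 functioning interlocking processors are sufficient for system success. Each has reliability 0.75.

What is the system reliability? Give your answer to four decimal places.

R = Σ_{i=4}^{6} C(6,i) p^i (1−p)^{6−i} with p = 0.75
C(6,4)·0.75^4·0.25^2 = 0.296631
C(6,5)·0.75^5·0.25^1 = 0.355957
C(6,6)·0.75^6·0.25^0 = 0.177979
Sum = 0.8306

0.8306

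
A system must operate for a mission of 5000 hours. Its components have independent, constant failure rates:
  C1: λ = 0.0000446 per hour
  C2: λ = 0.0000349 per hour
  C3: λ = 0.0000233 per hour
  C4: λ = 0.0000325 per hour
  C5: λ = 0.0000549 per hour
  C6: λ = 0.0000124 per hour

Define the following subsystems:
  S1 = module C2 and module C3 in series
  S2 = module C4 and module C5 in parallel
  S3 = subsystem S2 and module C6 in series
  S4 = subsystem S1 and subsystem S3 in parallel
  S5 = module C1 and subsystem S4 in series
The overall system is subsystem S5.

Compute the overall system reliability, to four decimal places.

0.7811

R(C1) = exp(−0.0000446 × 5000) = 0.800115
R(C2) = exp(−0.0000349 × 5000) = 0.839877
R(C3) = exp(−0.0000233 × 5000) = 0.890030
R(C4) = exp(−0.0000325 × 5000) = 0.850016
R(C5) = exp(−0.0000549 × 5000) = 0.759952
R(C6) = exp(−0.0000124 × 5000) = 0.939883
Series (C2 and C3): 0.839877 × 0.890030 = 0.747516
Parallel (C4 and C5): 1 − (1 − 0.850016)(1 − 0.759952) = 0.963997
Series ([0.963997] and C6): 0.963997 × 0.939883 = 0.906044
Parallel ([0.747516] and [0.906044]): 1 − (1 − 0.747516)(1 − 0.906044) = 0.976278
Series (C1 and [0.976278]): 0.800115 × 0.976278 = 0.7811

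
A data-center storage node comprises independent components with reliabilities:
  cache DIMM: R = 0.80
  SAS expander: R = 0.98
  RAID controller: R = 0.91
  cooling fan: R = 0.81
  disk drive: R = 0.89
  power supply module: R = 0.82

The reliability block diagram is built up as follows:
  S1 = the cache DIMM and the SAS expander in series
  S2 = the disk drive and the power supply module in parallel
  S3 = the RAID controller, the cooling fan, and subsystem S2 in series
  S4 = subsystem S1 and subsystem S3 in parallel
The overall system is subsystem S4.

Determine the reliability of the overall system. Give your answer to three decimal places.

Series (cache DIMM and SAS expander): 0.80000 × 0.98000 = 0.78400
Parallel (disk drive and power supply module): 1 − (1 − 0.89000)(1 − 0.82000) = 0.98020
Series (RAID controller, cooling fan, and [0.98020]): 0.91000 × 0.81000 × 0.98020 = 0.72251
Parallel ([0.78400] and [0.72251]): 1 − (1 − 0.78400)(1 − 0.72251) = 0.940

0.940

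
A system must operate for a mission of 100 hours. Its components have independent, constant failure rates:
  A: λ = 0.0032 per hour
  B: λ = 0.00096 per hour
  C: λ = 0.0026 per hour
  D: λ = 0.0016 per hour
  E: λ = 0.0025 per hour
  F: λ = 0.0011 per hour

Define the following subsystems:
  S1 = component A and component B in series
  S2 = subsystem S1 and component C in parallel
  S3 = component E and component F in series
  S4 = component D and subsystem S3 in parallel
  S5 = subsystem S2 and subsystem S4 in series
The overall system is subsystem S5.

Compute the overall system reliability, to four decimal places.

0.8809

R(A) = exp(−0.0032 × 100) = 0.726149
R(B) = exp(−0.00096 × 100) = 0.908464
R(C) = exp(−0.0026 × 100) = 0.771052
R(D) = exp(−0.0016 × 100) = 0.852144
R(E) = exp(−0.0025 × 100) = 0.778801
R(F) = exp(−0.0011 × 100) = 0.895834
Series (A and B): 0.726149 × 0.908464 = 0.659680
Parallel ([0.659680] and C): 1 − (1 − 0.659680)(1 − 0.771052) = 0.922084
Series (E and F): 0.778801 × 0.895834 = 0.697676
Parallel (D and [0.697676]): 1 − (1 − 0.852144)(1 − 0.697676) = 0.955300
Series ([0.922084] and [0.955300]): 0.922084 × 0.955300 = 0.8809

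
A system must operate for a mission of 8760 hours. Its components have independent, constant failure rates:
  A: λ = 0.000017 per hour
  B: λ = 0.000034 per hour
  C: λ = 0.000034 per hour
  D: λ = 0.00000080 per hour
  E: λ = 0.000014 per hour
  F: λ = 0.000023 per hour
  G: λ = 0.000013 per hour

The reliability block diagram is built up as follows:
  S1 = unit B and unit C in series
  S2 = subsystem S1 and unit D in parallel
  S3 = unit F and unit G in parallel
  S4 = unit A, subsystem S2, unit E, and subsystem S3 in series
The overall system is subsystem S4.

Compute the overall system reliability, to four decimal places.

0.7449

R(A) = exp(−0.000017 × 8760) = 0.861638
R(B) = exp(−0.000034 × 8760) = 0.742420
R(C) = exp(−0.000034 × 8760) = 0.742420
R(D) = exp(−0.00000080 × 8760) = 0.993016
R(E) = exp(−0.000014 × 8760) = 0.884582
R(F) = exp(−0.000023 × 8760) = 0.817520
R(G) = exp(−0.000013 × 8760) = 0.892365
Series (B and C): 0.742420 × 0.742420 = 0.551187
Parallel ([0.551187] and D): 1 − (1 − 0.551187)(1 − 0.993016) = 0.996865
Parallel (F and G): 1 − (1 − 0.817520)(1 − 0.892365) = 0.980359
Series (A, [0.996865], E, and [0.980359]): 0.861638 × 0.996865 × 0.884582 × 0.980359 = 0.7449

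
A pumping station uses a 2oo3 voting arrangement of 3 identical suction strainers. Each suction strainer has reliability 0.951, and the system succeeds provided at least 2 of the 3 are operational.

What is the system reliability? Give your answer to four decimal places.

0.9930

R = Σ_{i=2}^{3} C(3,i) p^i (1−p)^{3−i} with p = 0.951
C(3,2)·0.951^2·0.049^1 = 0.132947
C(3,3)·0.951^3·0.049^0 = 0.860085
Sum = 0.9930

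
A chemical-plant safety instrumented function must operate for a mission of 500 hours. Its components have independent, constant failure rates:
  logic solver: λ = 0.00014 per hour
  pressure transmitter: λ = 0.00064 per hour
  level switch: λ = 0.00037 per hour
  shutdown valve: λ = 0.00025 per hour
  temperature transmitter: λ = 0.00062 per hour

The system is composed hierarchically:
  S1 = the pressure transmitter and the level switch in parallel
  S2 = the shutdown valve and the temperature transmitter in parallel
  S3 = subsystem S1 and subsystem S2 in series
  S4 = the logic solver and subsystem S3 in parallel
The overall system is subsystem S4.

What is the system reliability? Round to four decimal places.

R(logic solver) = exp(−0.00014 × 500) = 0.932394
R(pressure transmitter) = exp(−0.00064 × 500) = 0.726149
R(level switch) = exp(−0.00037 × 500) = 0.831104
R(shutdown valve) = exp(−0.00025 × 500) = 0.882497
R(temperature transmitter) = exp(−0.00062 × 500) = 0.733447
Parallel (pressure transmitter and level switch): 1 − (1 − 0.726149)(1 − 0.831104) = 0.953748
Parallel (shutdown valve and temperature transmitter): 1 − (1 − 0.882497)(1 − 0.733447) = 0.968679
Series ([0.953748] and [0.968679]): 0.953748 × 0.968679 = 0.923876
Parallel (logic solver and [0.923876]): 1 − (1 − 0.932394)(1 − 0.923876) = 0.9949

0.9949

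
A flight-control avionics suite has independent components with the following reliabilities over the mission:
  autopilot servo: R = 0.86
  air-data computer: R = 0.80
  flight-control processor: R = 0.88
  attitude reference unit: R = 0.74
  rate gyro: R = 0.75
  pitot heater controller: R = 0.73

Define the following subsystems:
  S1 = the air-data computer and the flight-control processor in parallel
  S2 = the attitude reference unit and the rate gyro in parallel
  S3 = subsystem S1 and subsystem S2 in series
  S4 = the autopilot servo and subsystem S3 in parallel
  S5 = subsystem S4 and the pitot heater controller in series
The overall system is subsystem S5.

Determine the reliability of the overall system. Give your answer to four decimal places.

0.7211

Parallel (air-data computer and flight-control processor): 1 − (1 − 0.800000)(1 − 0.880000) = 0.976000
Parallel (attitude reference unit and rate gyro): 1 − (1 − 0.740000)(1 − 0.750000) = 0.935000
Series ([0.976000] and [0.935000]): 0.976000 × 0.935000 = 0.912560
Parallel (autopilot servo and [0.912560]): 1 − (1 − 0.860000)(1 − 0.912560) = 0.987758
Series ([0.987758] and pitot heater controller): 0.987758 × 0.730000 = 0.7211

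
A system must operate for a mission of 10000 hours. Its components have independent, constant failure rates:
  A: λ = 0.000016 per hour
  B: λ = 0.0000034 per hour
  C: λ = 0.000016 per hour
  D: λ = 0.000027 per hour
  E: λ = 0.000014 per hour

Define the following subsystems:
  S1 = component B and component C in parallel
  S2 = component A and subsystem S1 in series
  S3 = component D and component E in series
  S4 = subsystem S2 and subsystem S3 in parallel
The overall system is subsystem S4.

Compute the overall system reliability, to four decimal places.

R(A) = exp(−0.000016 × 10000) = 0.852144
R(B) = exp(−0.0000034 × 10000) = 0.966572
R(C) = exp(−0.000016 × 10000) = 0.852144
R(D) = exp(−0.000027 × 10000) = 0.763379
R(E) = exp(−0.000014 × 10000) = 0.869358
Parallel (B and C): 1 − (1 − 0.966572)(1 − 0.852144) = 0.995057
Series (A and [0.995057]): 0.852144 × 0.995057 = 0.847932
Series (D and E): 0.763379 × 0.869358 = 0.663650
Parallel ([0.847932] and [0.663650]): 1 − (1 − 0.847932)(1 − 0.663650) = 0.9489

0.9489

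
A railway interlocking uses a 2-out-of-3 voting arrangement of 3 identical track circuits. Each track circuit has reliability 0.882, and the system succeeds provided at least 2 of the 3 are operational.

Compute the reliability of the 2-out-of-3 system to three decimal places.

0.962

R = Σ_{i=2}^{3} C(3,i) p^i (1−p)^{3−i} with p = 0.882
C(3,2)·0.882^2·0.118^1 = 0.27539
C(3,3)·0.882^3·0.118^0 = 0.68613
Sum = 0.962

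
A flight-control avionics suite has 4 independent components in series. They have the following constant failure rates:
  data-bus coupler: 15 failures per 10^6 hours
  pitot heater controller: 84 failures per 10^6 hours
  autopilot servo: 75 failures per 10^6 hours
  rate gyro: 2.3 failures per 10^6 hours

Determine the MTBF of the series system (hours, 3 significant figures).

Series of exponential components: λ_sys = Σ λ_i
λ_sys = 0.000015 + 0.000084 + 0.000075 + 0.0000023 = 1.7630e-04 /h
MTBF = 1 / λ_sys = 5670 h

5670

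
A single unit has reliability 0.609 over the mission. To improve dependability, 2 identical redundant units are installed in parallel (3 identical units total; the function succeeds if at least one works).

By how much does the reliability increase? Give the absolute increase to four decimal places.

0.3312

R_before = 0.609
R_after = 1 − (1 − 0.609)^3 = 0.9402
ΔR = 0.9402 − 0.609 = 0.3312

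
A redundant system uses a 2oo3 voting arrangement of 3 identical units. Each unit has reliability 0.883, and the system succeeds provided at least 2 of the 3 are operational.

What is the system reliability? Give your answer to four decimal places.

0.9621

R = Σ_{i=2}^{3} C(3,i) p^i (1−p)^{3−i} with p = 0.883
C(3,2)·0.883^2·0.117^1 = 0.273671
C(3,3)·0.883^3·0.117^0 = 0.688465
Sum = 0.9621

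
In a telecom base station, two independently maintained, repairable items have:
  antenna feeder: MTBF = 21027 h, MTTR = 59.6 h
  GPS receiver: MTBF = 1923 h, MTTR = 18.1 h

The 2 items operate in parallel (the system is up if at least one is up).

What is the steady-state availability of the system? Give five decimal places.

A(antenna feeder) = MTBF/(MTBF+MTTR) = 21027/(21027+59.6) = 0.997174
A(GPS receiver) = MTBF/(MTBF+MTTR) = 1923/(1923+18.1) = 0.990675
Parallel availability: 1 − (1 − 0.997174)(1 − 0.990675) = 0.99997

0.99997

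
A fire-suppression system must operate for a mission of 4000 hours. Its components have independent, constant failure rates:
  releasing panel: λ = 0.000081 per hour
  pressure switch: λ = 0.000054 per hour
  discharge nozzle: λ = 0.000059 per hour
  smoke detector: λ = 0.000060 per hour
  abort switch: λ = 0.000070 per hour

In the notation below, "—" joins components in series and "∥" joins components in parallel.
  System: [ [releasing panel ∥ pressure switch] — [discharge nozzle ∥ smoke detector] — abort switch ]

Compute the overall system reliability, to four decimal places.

0.6831

R(releasing panel) = exp(−0.000081 × 4000) = 0.723250
R(pressure switch) = exp(−0.000054 × 4000) = 0.805735
R(discharge nozzle) = exp(−0.000059 × 4000) = 0.789781
R(smoke detector) = exp(−0.000060 × 4000) = 0.786628
R(abort switch) = exp(−0.000070 × 4000) = 0.755784
Parallel (releasing panel and pressure switch): 1 − (1 − 0.723250)(1 − 0.805735) = 0.946237
Parallel (discharge nozzle and smoke detector): 1 − (1 − 0.789781)(1 − 0.786628) = 0.955145
Series ([0.946237], [0.955145], and abort switch): 0.946237 × 0.955145 × 0.755784 = 0.6831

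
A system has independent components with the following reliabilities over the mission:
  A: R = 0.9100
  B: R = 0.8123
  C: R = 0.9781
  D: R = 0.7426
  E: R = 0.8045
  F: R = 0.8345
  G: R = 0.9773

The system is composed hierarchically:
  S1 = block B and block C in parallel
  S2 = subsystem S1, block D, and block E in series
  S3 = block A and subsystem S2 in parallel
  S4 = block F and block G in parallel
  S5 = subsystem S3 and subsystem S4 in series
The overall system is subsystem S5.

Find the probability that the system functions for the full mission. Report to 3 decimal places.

0.960

Parallel (B and C): 1 − (1 − 0.81230)(1 − 0.97810) = 0.99589
Series ([0.99589], D, and E): 0.99589 × 0.74260 × 0.80450 = 0.59497
Parallel (A and [0.59497]): 1 − (1 − 0.91000)(1 − 0.59497) = 0.96355
Parallel (F and G): 1 − (1 − 0.83450)(1 − 0.97730) = 0.99624
Series ([0.96355] and [0.99624]): 0.96355 × 0.99624 = 0.960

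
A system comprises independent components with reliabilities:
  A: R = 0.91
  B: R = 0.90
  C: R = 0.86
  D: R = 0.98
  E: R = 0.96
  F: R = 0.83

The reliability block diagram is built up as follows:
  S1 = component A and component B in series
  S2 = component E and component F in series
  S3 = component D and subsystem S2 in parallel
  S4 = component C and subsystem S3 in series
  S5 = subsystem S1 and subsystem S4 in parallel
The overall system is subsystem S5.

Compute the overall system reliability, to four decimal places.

Series (A and B): 0.910000 × 0.900000 = 0.819000
Series (E and F): 0.960000 × 0.830000 = 0.796800
Parallel (D and [0.796800]): 1 − (1 − 0.980000)(1 − 0.796800) = 0.995936
Series (C and [0.995936]): 0.860000 × 0.995936 = 0.856505
Parallel ([0.819000] and [0.856505]): 1 − (1 − 0.819000)(1 − 0.856505) = 0.9740

0.9740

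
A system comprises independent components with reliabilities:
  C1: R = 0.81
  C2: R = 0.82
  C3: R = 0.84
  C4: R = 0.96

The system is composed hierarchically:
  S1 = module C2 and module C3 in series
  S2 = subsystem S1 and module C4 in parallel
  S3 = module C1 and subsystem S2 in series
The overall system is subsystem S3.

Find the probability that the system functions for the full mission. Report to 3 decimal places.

0.800

Series (C2 and C3): 0.82000 × 0.84000 = 0.68880
Parallel ([0.68880] and C4): 1 − (1 − 0.68880)(1 − 0.96000) = 0.98755
Series (C1 and [0.98755]): 0.81000 × 0.98755 = 0.800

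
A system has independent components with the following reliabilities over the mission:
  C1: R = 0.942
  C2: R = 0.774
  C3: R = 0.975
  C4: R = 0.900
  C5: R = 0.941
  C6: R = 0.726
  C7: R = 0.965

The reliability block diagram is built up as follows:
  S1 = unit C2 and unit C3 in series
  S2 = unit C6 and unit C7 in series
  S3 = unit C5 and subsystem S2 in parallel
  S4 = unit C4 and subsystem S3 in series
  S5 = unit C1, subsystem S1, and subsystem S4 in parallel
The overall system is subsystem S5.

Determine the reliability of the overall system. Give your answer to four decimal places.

0.9984

Series (C2 and C3): 0.774000 × 0.975000 = 0.754650
Series (C6 and C7): 0.726000 × 0.965000 = 0.700590
Parallel (C5 and [0.700590]): 1 − (1 − 0.941000)(1 − 0.700590) = 0.982335
Series (C4 and [0.982335]): 0.900000 × 0.982335 = 0.884102
Parallel (C1, [0.754650], and [0.884102]): 1 − (1 − 0.942000)(1 − 0.754650)(1 − 0.884102) = 0.9984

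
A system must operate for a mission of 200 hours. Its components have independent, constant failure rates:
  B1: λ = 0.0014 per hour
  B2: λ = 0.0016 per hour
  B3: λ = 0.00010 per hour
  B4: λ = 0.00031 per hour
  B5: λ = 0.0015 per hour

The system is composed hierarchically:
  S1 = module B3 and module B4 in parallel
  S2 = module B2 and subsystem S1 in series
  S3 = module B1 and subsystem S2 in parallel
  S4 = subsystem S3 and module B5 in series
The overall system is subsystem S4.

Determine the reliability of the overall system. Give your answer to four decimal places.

R(B1) = exp(−0.0014 × 200) = 0.755784
R(B2) = exp(−0.0016 × 200) = 0.726149
R(B3) = exp(−0.00010 × 200) = 0.980199
R(B4) = exp(−0.00031 × 200) = 0.939883
R(B5) = exp(−0.0015 × 200) = 0.740818
Parallel (B3 and B4): 1 − (1 − 0.980199)(1 − 0.939883) = 0.998810
Series (B2 and [0.998810]): 0.726149 × 0.998810 = 0.725285
Parallel (B1 and [0.725285]): 1 − (1 − 0.755784)(1 − 0.725285) = 0.932910
Series ([0.932910] and B5): 0.932910 × 0.740818 = 0.6911

0.6911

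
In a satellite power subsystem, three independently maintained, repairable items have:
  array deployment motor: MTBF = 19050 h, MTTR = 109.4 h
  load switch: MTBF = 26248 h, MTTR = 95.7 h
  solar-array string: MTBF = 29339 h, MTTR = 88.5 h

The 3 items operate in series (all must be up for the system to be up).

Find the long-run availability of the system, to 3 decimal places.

0.988

A(array deployment motor) = MTBF/(MTBF+MTTR) = 19050/(19050+109.4) = 0.994290
A(load switch) = MTBF/(MTBF+MTTR) = 26248/(26248+95.7) = 0.996367
A(solar-array string) = MTBF/(MTBF+MTTR) = 29339/(29339+88.5) = 0.996993
Series availability: 0.994290 × 0.996367 × 0.996993 = 0.988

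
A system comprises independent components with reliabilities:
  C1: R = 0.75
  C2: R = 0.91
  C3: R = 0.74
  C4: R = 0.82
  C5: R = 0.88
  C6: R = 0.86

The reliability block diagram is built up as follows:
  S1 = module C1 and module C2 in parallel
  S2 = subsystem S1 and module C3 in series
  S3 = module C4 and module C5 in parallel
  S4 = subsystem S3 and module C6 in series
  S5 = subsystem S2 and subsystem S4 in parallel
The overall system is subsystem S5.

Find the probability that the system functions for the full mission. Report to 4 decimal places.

Parallel (C1 and C2): 1 − (1 − 0.750000)(1 − 0.910000) = 0.977500
Series ([0.977500] and C3): 0.977500 × 0.740000 = 0.723350
Parallel (C4 and C5): 1 − (1 − 0.820000)(1 − 0.880000) = 0.978400
Series ([0.978400] and C6): 0.978400 × 0.860000 = 0.841424
Parallel ([0.723350] and [0.841424]): 1 − (1 − 0.723350)(1 − 0.841424) = 0.9561

0.9561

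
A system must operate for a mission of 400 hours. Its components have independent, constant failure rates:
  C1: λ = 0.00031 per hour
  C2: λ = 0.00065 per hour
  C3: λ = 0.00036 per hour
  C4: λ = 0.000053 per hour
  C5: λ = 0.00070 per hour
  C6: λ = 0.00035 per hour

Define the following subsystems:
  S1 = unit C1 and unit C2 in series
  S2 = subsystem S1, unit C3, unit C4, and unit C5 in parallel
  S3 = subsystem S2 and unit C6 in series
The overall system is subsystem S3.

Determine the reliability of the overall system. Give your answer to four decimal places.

0.8692

R(C1) = exp(−0.00031 × 400) = 0.883380
R(C2) = exp(−0.00065 × 400) = 0.771052
R(C3) = exp(−0.00036 × 400) = 0.865888
R(C4) = exp(−0.000053 × 400) = 0.979023
R(C5) = exp(−0.00070 × 400) = 0.755784
R(C6) = exp(−0.00035 × 400) = 0.869358
Series (C1 and C2): 0.883380 × 0.771052 = 0.681132
Parallel ([0.681132], C3, C4, and C5): 1 − (1 − 0.681132)(1 − 0.865888)(1 − 0.979023)(1 − 0.755784) = 0.999781
Series ([0.999781] and C6): 0.999781 × 0.869358 = 0.8692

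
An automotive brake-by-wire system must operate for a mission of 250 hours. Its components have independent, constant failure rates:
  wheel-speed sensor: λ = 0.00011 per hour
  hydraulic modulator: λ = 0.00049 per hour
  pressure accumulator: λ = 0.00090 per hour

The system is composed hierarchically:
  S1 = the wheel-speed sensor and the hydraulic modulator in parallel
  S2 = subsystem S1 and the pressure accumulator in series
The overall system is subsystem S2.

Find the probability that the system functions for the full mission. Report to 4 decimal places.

R(wheel-speed sensor) = exp(−0.00011 × 250) = 0.972875
R(hydraulic modulator) = exp(−0.00049 × 250) = 0.884706
R(pressure accumulator) = exp(−0.00090 × 250) = 0.798516
Parallel (wheel-speed sensor and hydraulic modulator): 1 − (1 − 0.972875)(1 − 0.884706) = 0.996873
Series ([0.996873] and pressure accumulator): 0.996873 × 0.798516 = 0.7960

0.7960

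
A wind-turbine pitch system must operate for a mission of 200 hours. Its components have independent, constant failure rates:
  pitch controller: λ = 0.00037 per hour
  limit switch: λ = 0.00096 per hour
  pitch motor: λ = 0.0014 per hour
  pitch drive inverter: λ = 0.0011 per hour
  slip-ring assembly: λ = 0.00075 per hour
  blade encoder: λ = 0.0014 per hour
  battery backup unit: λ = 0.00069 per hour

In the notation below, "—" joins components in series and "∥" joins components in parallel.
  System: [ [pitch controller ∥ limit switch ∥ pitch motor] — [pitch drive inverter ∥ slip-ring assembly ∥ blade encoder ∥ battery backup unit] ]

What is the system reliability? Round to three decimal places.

0.996

R(pitch controller) = exp(−0.00037 × 200) = 0.92867
R(limit switch) = exp(−0.00096 × 200) = 0.82531
R(pitch motor) = exp(−0.0014 × 200) = 0.75578
R(pitch drive inverter) = exp(−0.0011 × 200) = 0.80252
R(slip-ring assembly) = exp(−0.00075 × 200) = 0.86071
R(blade encoder) = exp(−0.0014 × 200) = 0.75578
R(battery backup unit) = exp(−0.00069 × 200) = 0.87110
Parallel (pitch controller, limit switch, and pitch motor): 1 − (1 − 0.92867)(1 − 0.82531)(1 − 0.75578) = 0.99696
Parallel (pitch drive inverter, slip-ring assembly, blade encoder, and battery backup unit): 1 − (1 − 0.80252)(1 − 0.86071)(1 − 0.75578)(1 − 0.87110) = 0.99913
Series ([0.99696] and [0.99913]): 0.99696 × 0.99913 = 0.996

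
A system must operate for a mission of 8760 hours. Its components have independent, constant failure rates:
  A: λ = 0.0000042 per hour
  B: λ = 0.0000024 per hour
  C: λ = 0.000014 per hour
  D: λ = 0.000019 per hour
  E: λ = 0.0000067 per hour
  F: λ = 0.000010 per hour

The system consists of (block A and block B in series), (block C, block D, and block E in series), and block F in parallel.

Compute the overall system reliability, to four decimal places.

R(A) = exp(−0.0000042 × 8760) = 0.963877
R(B) = exp(−0.0000024 × 8760) = 0.979195
R(C) = exp(−0.000014 × 8760) = 0.884582
R(D) = exp(−0.000019 × 8760) = 0.846674
R(E) = exp(−0.0000067 × 8760) = 0.942997
R(F) = exp(−0.000010 × 8760) = 0.916127
Series (A and B): 0.963877 × 0.979195 = 0.943824
Series (C, D, and E): 0.884582 × 0.846674 × 0.942997 = 0.706260
Parallel ([0.943824], [0.706260], and F): 1 − (1 − 0.943824)(1 − 0.706260)(1 − 0.916127) = 0.9986

0.9986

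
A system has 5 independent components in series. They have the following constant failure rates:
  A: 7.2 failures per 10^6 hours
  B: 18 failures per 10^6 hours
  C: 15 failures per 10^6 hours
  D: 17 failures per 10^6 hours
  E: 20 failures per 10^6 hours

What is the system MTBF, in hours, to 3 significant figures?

Series of exponential components: λ_sys = Σ λ_i
λ_sys = 0.0000072 + 0.000018 + 0.000015 + 0.000017 + 0.000020 = 7.7200e-05 /h
MTBF = 1 / λ_sys = 13000 h

13000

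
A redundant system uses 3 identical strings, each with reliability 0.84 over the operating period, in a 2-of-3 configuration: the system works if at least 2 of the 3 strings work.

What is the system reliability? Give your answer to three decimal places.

0.931

R = Σ_{i=2}^{3} C(3,i) p^i (1−p)^{3−i} with p = 0.84
C(3,2)·0.84^2·0.16^1 = 0.33869
C(3,3)·0.84^3·0.16^0 = 0.59270
Sum = 0.931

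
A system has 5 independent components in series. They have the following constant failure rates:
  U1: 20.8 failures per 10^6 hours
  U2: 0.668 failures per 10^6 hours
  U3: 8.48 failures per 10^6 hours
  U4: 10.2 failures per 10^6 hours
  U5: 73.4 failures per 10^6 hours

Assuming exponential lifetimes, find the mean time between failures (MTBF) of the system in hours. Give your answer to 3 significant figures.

8810

Series of exponential components: λ_sys = Σ λ_i
λ_sys = 0.0000208 + 0.000000668 + 0.00000848 + 0.0000102 + 0.0000734 = 1.1355e-04 /h
MTBF = 1 / λ_sys = 8810 h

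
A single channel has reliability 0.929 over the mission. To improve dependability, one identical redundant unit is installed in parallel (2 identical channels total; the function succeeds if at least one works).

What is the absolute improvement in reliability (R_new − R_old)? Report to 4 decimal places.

0.0660

R_before = 0.929
R_after = 1 − (1 − 0.929)^2 = 0.9950
ΔR = 0.9950 − 0.929 = 0.0660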